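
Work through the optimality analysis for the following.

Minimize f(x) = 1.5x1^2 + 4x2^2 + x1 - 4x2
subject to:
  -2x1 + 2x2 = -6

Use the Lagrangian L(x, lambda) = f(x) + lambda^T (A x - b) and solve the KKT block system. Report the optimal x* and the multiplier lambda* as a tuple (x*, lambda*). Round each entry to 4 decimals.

Form the Lagrangian:
  L(x, lambda) = (1/2) x^T Q x + c^T x + lambda^T (A x - b)
Stationarity (grad_x L = 0): Q x + c + A^T lambda = 0.
Primal feasibility: A x = b.

This gives the KKT block system:
  [ Q   A^T ] [ x     ]   [-c ]
  [ A    0  ] [ lambda ] = [ b ]

Solving the linear system:
  x*      = (2.4545, -0.5455)
  lambda* = (4.1818)
  f(x*)   = 14.8636

x* = (2.4545, -0.5455), lambda* = (4.1818)


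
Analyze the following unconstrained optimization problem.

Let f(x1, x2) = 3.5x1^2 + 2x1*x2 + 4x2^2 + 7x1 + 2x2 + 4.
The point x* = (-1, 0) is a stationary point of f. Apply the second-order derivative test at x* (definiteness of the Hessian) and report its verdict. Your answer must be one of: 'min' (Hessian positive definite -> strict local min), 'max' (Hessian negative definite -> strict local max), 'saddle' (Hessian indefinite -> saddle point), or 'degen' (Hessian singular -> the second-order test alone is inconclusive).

Compute the Hessian H = grad^2 f:
  H = [[7, 2], [2, 8]]
Verify stationarity: grad f(x*) = H x* + g = (0, 0).
Eigenvalues of H: 5.4384, 9.5616.
Both eigenvalues > 0, so H is positive definite -> x* is a strict local min.

min


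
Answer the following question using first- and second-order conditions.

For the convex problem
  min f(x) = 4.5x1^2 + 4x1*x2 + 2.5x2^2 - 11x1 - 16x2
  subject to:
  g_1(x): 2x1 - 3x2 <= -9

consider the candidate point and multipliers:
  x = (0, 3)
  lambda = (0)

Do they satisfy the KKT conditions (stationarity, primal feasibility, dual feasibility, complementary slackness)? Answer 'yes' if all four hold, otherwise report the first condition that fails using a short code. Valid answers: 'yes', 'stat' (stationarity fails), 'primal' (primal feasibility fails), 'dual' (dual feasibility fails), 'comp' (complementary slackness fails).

Gradient of f: grad f(x) = Q x + c = (1, -1)
Constraint values g_i(x) = a_i^T x - b_i:
  g_1((0, 3)) = 0
Stationarity residual: grad f(x) + sum_i lambda_i a_i = (1, -1)
  -> stationarity FAILS
Primal feasibility (all g_i <= 0): OK
Dual feasibility (all lambda_i >= 0): OK
Complementary slackness (lambda_i * g_i(x) = 0 for all i): OK

Verdict: the first failing condition is stationarity -> stat.

stat


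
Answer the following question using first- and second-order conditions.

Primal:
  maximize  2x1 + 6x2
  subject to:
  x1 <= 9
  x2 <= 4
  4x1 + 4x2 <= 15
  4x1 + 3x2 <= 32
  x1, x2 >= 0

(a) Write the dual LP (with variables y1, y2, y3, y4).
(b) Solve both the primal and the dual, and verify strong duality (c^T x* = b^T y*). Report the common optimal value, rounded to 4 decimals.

The standard primal-dual pair for 'max c^T x s.t. A x <= b, x >= 0' is:
  Dual:  min b^T y  s.t.  A^T y >= c,  y >= 0.

So the dual LP is:
  minimize  9y1 + 4y2 + 15y3 + 32y4
  subject to:
    y1 + 4y3 + 4y4 >= 2
    y2 + 4y3 + 3y4 >= 6
    y1, y2, y3, y4 >= 0

Solving the primal: x* = (0, 3.75).
  primal value c^T x* = 22.5.
Solving the dual: y* = (0, 0, 1.5, 0).
  dual value b^T y* = 22.5.
Strong duality: c^T x* = b^T y*. Confirmed.

22.5


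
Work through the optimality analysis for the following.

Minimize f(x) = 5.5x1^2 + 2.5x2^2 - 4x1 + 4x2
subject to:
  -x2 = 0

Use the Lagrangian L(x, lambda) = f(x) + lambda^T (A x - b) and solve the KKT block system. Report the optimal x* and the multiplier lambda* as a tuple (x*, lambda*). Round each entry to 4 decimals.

Form the Lagrangian:
  L(x, lambda) = (1/2) x^T Q x + c^T x + lambda^T (A x - b)
Stationarity (grad_x L = 0): Q x + c + A^T lambda = 0.
Primal feasibility: A x = b.

This gives the KKT block system:
  [ Q   A^T ] [ x     ]   [-c ]
  [ A    0  ] [ lambda ] = [ b ]

Solving the linear system:
  x*      = (0.3636, 0)
  lambda* = (4)
  f(x*)   = -0.7273

x* = (0.3636, 0), lambda* = (4)


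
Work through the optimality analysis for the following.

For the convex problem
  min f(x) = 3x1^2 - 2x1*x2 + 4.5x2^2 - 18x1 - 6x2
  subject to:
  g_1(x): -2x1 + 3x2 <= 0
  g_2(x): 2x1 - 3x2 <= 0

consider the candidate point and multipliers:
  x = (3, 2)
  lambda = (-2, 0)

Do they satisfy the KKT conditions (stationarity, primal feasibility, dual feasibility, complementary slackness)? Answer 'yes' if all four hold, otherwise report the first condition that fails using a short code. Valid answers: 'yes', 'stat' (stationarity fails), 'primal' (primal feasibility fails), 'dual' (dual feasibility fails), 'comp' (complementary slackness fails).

Gradient of f: grad f(x) = Q x + c = (-4, 6)
Constraint values g_i(x) = a_i^T x - b_i:
  g_1((3, 2)) = 0
  g_2((3, 2)) = 0
Stationarity residual: grad f(x) + sum_i lambda_i a_i = (0, 0)
  -> stationarity OK
Primal feasibility (all g_i <= 0): OK
Dual feasibility (all lambda_i >= 0): FAILS
Complementary slackness (lambda_i * g_i(x) = 0 for all i): OK

Verdict: the first failing condition is dual_feasibility -> dual.

dual


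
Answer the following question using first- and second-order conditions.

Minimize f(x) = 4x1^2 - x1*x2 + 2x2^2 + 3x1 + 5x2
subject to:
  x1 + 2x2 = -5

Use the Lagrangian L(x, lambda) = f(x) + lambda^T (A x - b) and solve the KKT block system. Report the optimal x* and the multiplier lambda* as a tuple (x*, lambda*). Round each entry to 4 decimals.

Form the Lagrangian:
  L(x, lambda) = (1/2) x^T Q x + c^T x + lambda^T (A x - b)
Stationarity (grad_x L = 0): Q x + c + A^T lambda = 0.
Primal feasibility: A x = b.

This gives the KKT block system:
  [ Q   A^T ] [ x     ]   [-c ]
  [ A    0  ] [ lambda ] = [ b ]

Solving the linear system:
  x*      = (-0.8, -2.1)
  lambda* = (1.3)
  f(x*)   = -3.2

x* = (-0.8, -2.1), lambda* = (1.3)


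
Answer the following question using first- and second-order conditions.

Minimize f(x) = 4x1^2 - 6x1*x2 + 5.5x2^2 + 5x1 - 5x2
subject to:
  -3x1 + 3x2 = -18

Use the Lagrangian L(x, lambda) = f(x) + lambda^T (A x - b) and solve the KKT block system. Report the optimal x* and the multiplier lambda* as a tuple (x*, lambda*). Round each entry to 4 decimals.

Form the Lagrangian:
  L(x, lambda) = (1/2) x^T Q x + c^T x + lambda^T (A x - b)
Stationarity (grad_x L = 0): Q x + c + A^T lambda = 0.
Primal feasibility: A x = b.

This gives the KKT block system:
  [ Q   A^T ] [ x     ]   [-c ]
  [ A    0  ] [ lambda ] = [ b ]

Solving the linear system:
  x*      = (4.2857, -1.7143)
  lambda* = (16.5238)
  f(x*)   = 163.7143

x* = (4.2857, -1.7143), lambda* = (16.5238)


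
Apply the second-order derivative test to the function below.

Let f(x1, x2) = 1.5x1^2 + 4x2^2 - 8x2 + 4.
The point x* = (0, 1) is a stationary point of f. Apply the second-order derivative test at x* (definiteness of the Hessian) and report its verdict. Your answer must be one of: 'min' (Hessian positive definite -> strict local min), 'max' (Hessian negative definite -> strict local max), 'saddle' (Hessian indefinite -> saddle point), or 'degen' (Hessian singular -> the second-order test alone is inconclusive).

Compute the Hessian H = grad^2 f:
  H = [[3, 0], [0, 8]]
Verify stationarity: grad f(x*) = H x* + g = (0, 0).
Eigenvalues of H: 3, 8.
Both eigenvalues > 0, so H is positive definite -> x* is a strict local min.

min


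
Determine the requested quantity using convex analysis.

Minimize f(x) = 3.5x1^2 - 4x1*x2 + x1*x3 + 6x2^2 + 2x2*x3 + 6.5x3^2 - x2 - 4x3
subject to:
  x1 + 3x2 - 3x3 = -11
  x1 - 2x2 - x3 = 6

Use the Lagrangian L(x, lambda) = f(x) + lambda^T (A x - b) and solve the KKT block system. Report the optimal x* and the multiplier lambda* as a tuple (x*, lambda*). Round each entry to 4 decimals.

Form the Lagrangian:
  L(x, lambda) = (1/2) x^T Q x + c^T x + lambda^T (A x - b)
Stationarity (grad_x L = 0): Q x + c + A^T lambda = 0.
Primal feasibility: A x = b.

This gives the KKT block system:
  [ Q   A^T ] [ x     ]   [-c ]
  [ A    0  ] [ lambda ] = [ b ]

Solving the linear system:
  x*      = (-0.1857, -3.2635, 0.3413)
  lambda* = (2.9093, -15.0043)
  f(x*)   = 61.9633

x* = (-0.1857, -3.2635, 0.3413), lambda* = (2.9093, -15.0043)


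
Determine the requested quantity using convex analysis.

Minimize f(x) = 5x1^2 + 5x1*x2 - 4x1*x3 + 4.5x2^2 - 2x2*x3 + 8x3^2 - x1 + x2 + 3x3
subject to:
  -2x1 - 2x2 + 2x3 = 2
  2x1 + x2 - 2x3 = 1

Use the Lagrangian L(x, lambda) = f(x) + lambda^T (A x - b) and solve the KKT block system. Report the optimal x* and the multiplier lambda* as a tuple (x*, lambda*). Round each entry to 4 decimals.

Form the Lagrangian:
  L(x, lambda) = (1/2) x^T Q x + c^T x + lambda^T (A x - b)
Stationarity (grad_x L = 0): Q x + c + A^T lambda = 0.
Primal feasibility: A x = b.

This gives the KKT block system:
  [ Q   A^T ] [ x     ]   [-c ]
  [ A    0  ] [ lambda ] = [ b ]

Solving the linear system:
  x*      = (1.7222, -3, -0.2778)
  lambda* = (-18, -19.1667)
  f(x*)   = 24.8056

x* = (1.7222, -3, -0.2778), lambda* = (-18, -19.1667)


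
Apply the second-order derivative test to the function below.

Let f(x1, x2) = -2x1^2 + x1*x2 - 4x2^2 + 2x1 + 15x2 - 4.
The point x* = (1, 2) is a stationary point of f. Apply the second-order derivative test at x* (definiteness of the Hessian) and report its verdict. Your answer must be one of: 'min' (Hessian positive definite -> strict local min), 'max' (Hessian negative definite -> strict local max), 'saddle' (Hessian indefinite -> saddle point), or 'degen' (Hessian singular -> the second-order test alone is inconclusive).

Compute the Hessian H = grad^2 f:
  H = [[-4, 1], [1, -8]]
Verify stationarity: grad f(x*) = H x* + g = (0, 0).
Eigenvalues of H: -8.2361, -3.7639.
Both eigenvalues < 0, so H is negative definite -> x* is a strict local max.

max


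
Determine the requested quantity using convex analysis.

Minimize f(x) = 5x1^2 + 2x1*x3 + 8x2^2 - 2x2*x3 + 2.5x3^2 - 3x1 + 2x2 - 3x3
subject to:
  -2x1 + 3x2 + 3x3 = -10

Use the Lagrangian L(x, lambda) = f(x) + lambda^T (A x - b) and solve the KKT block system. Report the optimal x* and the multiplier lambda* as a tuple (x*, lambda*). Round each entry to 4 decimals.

Form the Lagrangian:
  L(x, lambda) = (1/2) x^T Q x + c^T x + lambda^T (A x - b)
Stationarity (grad_x L = 0): Q x + c + A^T lambda = 0.
Primal feasibility: A x = b.

This gives the KKT block system:
  [ Q   A^T ] [ x     ]   [-c ]
  [ A    0  ] [ lambda ] = [ b ]

Solving the linear system:
  x*      = (1.161, -0.8237, -1.7356)
  lambda* = (2.5695)
  f(x*)   = 12.8856

x* = (1.161, -0.8237, -1.7356), lambda* = (2.5695)


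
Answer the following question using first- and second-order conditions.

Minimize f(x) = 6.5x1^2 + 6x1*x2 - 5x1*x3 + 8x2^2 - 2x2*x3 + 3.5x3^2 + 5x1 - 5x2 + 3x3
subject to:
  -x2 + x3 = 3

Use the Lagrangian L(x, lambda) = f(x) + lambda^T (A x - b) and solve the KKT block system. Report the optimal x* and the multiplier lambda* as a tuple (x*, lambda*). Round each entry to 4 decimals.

Form the Lagrangian:
  L(x, lambda) = (1/2) x^T Q x + c^T x + lambda^T (A x - b)
Stationarity (grad_x L = 0): Q x + c + A^T lambda = 0.
Primal feasibility: A x = b.

This gives the KKT block system:
  [ Q   A^T ] [ x     ]   [-c ]
  [ A    0  ] [ lambda ] = [ b ]

Solving the linear system:
  x*      = (0.8252, -0.7276, 2.2724)
  lambda* = (-16.2358)
  f(x*)   = 31.6443

x* = (0.8252, -0.7276, 2.2724), lambda* = (-16.2358)


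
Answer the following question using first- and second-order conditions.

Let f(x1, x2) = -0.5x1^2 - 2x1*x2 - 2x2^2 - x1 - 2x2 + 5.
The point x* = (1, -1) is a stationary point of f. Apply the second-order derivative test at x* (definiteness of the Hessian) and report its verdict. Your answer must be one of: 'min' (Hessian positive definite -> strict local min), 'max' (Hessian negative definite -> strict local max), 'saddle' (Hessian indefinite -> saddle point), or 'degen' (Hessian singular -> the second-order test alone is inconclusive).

Compute the Hessian H = grad^2 f:
  H = [[-1, -2], [-2, -4]]
Verify stationarity: grad f(x*) = H x* + g = (0, 0).
Eigenvalues of H: -5, 0.
H has a zero eigenvalue (singular; negative semidefinite but not definite), so H is neither positive definite, negative definite, nor indefinite. The second-order test alone is inconclusive -> degen.
(Indeed, f is constant along the null direction of H through x*, so x* is not a strict local extremum.)

degen


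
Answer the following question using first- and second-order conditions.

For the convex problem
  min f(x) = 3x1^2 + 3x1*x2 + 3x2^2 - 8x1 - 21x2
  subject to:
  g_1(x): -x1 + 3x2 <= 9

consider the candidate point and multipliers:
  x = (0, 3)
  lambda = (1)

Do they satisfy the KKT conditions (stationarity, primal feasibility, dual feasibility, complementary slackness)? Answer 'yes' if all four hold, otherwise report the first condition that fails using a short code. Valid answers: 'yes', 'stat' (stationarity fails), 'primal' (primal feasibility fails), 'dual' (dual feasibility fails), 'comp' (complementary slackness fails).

Gradient of f: grad f(x) = Q x + c = (1, -3)
Constraint values g_i(x) = a_i^T x - b_i:
  g_1((0, 3)) = 0
Stationarity residual: grad f(x) + sum_i lambda_i a_i = (0, 0)
  -> stationarity OK
Primal feasibility (all g_i <= 0): OK
Dual feasibility (all lambda_i >= 0): OK
Complementary slackness (lambda_i * g_i(x) = 0 for all i): OK

Verdict: yes, KKT holds.

yes


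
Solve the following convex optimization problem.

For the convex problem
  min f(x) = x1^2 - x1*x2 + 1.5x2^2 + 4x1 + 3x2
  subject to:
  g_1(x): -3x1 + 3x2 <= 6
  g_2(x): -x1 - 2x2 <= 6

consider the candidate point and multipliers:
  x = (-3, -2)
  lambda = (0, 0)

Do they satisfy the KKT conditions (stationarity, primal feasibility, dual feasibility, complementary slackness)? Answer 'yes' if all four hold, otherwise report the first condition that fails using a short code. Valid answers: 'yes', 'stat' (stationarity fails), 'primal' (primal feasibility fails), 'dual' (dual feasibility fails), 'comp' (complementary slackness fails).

Gradient of f: grad f(x) = Q x + c = (0, 0)
Constraint values g_i(x) = a_i^T x - b_i:
  g_1((-3, -2)) = -3
  g_2((-3, -2)) = 1
Stationarity residual: grad f(x) + sum_i lambda_i a_i = (0, 0)
  -> stationarity OK
Primal feasibility (all g_i <= 0): FAILS
Dual feasibility (all lambda_i >= 0): OK
Complementary slackness (lambda_i * g_i(x) = 0 for all i): OK

Verdict: the first failing condition is primal_feasibility -> primal.

primal


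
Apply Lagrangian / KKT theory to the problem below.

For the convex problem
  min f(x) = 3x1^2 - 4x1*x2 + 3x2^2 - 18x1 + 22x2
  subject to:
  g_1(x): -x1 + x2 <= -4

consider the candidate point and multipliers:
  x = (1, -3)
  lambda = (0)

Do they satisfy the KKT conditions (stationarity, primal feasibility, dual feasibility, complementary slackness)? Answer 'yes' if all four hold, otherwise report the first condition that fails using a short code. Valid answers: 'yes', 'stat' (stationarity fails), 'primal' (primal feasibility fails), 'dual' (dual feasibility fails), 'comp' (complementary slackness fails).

Gradient of f: grad f(x) = Q x + c = (0, 0)
Constraint values g_i(x) = a_i^T x - b_i:
  g_1((1, -3)) = 0
Stationarity residual: grad f(x) + sum_i lambda_i a_i = (0, 0)
  -> stationarity OK
Primal feasibility (all g_i <= 0): OK
Dual feasibility (all lambda_i >= 0): OK
Complementary slackness (lambda_i * g_i(x) = 0 for all i): OK

Verdict: yes, KKT holds.

yes


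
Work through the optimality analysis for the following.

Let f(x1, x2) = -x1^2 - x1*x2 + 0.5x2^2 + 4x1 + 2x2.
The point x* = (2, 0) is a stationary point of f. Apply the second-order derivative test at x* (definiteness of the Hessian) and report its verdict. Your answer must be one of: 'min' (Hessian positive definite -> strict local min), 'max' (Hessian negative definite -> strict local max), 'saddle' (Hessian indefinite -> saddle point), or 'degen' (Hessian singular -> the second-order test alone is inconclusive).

Compute the Hessian H = grad^2 f:
  H = [[-2, -1], [-1, 1]]
Verify stationarity: grad f(x*) = H x* + g = (0, 0).
Eigenvalues of H: -2.3028, 1.3028.
Eigenvalues have mixed signs, so H is indefinite -> x* is a saddle point.

saddle


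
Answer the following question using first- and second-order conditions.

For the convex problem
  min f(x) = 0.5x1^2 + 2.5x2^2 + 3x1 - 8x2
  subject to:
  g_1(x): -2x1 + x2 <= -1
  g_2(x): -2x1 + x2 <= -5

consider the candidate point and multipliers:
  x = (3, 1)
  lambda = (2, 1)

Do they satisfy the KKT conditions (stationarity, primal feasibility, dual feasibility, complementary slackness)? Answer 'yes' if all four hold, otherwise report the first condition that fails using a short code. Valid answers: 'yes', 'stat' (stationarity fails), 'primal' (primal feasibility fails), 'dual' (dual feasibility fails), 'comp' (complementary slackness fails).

Gradient of f: grad f(x) = Q x + c = (6, -3)
Constraint values g_i(x) = a_i^T x - b_i:
  g_1((3, 1)) = -4
  g_2((3, 1)) = 0
Stationarity residual: grad f(x) + sum_i lambda_i a_i = (0, 0)
  -> stationarity OK
Primal feasibility (all g_i <= 0): OK
Dual feasibility (all lambda_i >= 0): OK
Complementary slackness (lambda_i * g_i(x) = 0 for all i): FAILS

Verdict: the first failing condition is complementary_slackness -> comp.

comp


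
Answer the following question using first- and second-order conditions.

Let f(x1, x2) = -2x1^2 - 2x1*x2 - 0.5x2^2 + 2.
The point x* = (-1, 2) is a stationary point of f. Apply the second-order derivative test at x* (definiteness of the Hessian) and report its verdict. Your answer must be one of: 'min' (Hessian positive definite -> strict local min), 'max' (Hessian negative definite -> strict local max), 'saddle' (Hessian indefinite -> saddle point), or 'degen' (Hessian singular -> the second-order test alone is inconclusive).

Compute the Hessian H = grad^2 f:
  H = [[-4, -2], [-2, -1]]
Verify stationarity: grad f(x*) = H x* + g = (0, 0).
Eigenvalues of H: -5, 0.
H has a zero eigenvalue (singular; negative semidefinite but not definite), so H is neither positive definite, negative definite, nor indefinite. The second-order test alone is inconclusive -> degen.
(Indeed, f is constant along the null direction of H through x*, so x* is not a strict local extremum.)

degen


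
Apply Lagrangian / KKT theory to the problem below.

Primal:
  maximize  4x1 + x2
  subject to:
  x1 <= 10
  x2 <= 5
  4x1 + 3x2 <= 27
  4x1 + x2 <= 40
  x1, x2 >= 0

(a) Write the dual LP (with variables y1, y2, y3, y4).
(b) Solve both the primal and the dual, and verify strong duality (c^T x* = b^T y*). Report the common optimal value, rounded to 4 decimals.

The standard primal-dual pair for 'max c^T x s.t. A x <= b, x >= 0' is:
  Dual:  min b^T y  s.t.  A^T y >= c,  y >= 0.

So the dual LP is:
  minimize  10y1 + 5y2 + 27y3 + 40y4
  subject to:
    y1 + 4y3 + 4y4 >= 4
    y2 + 3y3 + y4 >= 1
    y1, y2, y3, y4 >= 0

Solving the primal: x* = (6.75, 0).
  primal value c^T x* = 27.
Solving the dual: y* = (0, 0, 1, 0).
  dual value b^T y* = 27.
Strong duality: c^T x* = b^T y*. Confirmed.

27


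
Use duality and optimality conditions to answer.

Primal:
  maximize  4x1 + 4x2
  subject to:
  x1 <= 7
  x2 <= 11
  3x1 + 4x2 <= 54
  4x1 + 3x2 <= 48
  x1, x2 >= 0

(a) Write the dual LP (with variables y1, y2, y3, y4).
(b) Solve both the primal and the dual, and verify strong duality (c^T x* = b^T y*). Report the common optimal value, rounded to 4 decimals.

The standard primal-dual pair for 'max c^T x s.t. A x <= b, x >= 0' is:
  Dual:  min b^T y  s.t.  A^T y >= c,  y >= 0.

So the dual LP is:
  minimize  7y1 + 11y2 + 54y3 + 48y4
  subject to:
    y1 + 3y3 + 4y4 >= 4
    y2 + 4y3 + 3y4 >= 4
    y1, y2, y3, y4 >= 0

Solving the primal: x* = (4.2857, 10.2857).
  primal value c^T x* = 58.2857.
Solving the dual: y* = (0, 0, 0.5714, 0.5714).
  dual value b^T y* = 58.2857.
Strong duality: c^T x* = b^T y*. Confirmed.

58.2857


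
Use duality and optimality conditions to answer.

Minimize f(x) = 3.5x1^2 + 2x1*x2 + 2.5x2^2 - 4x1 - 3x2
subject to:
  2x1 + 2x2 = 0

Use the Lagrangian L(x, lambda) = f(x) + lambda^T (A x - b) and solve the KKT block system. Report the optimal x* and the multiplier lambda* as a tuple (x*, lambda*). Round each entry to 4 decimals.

Form the Lagrangian:
  L(x, lambda) = (1/2) x^T Q x + c^T x + lambda^T (A x - b)
Stationarity (grad_x L = 0): Q x + c + A^T lambda = 0.
Primal feasibility: A x = b.

This gives the KKT block system:
  [ Q   A^T ] [ x     ]   [-c ]
  [ A    0  ] [ lambda ] = [ b ]

Solving the linear system:
  x*      = (0.125, -0.125)
  lambda* = (1.6875)
  f(x*)   = -0.0625

x* = (0.125, -0.125), lambda* = (1.6875)


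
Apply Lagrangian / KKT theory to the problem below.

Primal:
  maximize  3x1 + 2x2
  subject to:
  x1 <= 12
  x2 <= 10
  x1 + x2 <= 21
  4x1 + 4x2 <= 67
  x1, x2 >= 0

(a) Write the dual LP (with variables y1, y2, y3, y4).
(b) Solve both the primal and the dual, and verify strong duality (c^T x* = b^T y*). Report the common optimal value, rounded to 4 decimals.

The standard primal-dual pair for 'max c^T x s.t. A x <= b, x >= 0' is:
  Dual:  min b^T y  s.t.  A^T y >= c,  y >= 0.

So the dual LP is:
  minimize  12y1 + 10y2 + 21y3 + 67y4
  subject to:
    y1 + y3 + 4y4 >= 3
    y2 + y3 + 4y4 >= 2
    y1, y2, y3, y4 >= 0

Solving the primal: x* = (12, 4.75).
  primal value c^T x* = 45.5.
Solving the dual: y* = (1, 0, 0, 0.5).
  dual value b^T y* = 45.5.
Strong duality: c^T x* = b^T y*. Confirmed.

45.5


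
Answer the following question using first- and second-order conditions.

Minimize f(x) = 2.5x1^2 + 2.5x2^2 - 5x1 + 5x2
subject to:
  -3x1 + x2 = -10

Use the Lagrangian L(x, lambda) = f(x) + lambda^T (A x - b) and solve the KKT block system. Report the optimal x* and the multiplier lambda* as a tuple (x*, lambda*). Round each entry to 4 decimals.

Form the Lagrangian:
  L(x, lambda) = (1/2) x^T Q x + c^T x + lambda^T (A x - b)
Stationarity (grad_x L = 0): Q x + c + A^T lambda = 0.
Primal feasibility: A x = b.

This gives the KKT block system:
  [ Q   A^T ] [ x     ]   [-c ]
  [ A    0  ] [ lambda ] = [ b ]

Solving the linear system:
  x*      = (2.8, -1.6)
  lambda* = (3)
  f(x*)   = 4

x* = (2.8, -1.6), lambda* = (3)


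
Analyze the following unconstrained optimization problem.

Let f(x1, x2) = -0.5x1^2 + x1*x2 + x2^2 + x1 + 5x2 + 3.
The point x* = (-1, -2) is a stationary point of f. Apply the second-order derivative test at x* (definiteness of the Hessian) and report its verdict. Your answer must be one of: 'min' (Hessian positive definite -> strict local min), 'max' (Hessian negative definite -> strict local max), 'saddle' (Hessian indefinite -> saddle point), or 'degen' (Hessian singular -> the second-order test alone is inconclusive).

Compute the Hessian H = grad^2 f:
  H = [[-1, 1], [1, 2]]
Verify stationarity: grad f(x*) = H x* + g = (0, 0).
Eigenvalues of H: -1.3028, 2.3028.
Eigenvalues have mixed signs, so H is indefinite -> x* is a saddle point.

saddle


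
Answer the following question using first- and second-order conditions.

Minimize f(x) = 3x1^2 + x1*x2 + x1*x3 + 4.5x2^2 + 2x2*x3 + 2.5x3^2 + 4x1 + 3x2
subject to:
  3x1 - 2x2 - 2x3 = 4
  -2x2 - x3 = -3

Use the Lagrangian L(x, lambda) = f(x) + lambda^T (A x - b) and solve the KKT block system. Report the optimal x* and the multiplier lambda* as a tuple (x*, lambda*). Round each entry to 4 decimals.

Form the Lagrangian:
  L(x, lambda) = (1/2) x^T Q x + c^T x + lambda^T (A x - b)
Stationarity (grad_x L = 0): Q x + c + A^T lambda = 0.
Primal feasibility: A x = b.

This gives the KKT block system:
  [ Q   A^T ] [ x     ]   [-c ]
  [ A    0  ] [ lambda ] = [ b ]

Solving the linear system:
  x*      = (2.2044, 1.6933, -0.3867)
  lambda* = (-6.1778, 16.0133)
  f(x*)   = 43.3244

x* = (2.2044, 1.6933, -0.3867), lambda* = (-6.1778, 16.0133)


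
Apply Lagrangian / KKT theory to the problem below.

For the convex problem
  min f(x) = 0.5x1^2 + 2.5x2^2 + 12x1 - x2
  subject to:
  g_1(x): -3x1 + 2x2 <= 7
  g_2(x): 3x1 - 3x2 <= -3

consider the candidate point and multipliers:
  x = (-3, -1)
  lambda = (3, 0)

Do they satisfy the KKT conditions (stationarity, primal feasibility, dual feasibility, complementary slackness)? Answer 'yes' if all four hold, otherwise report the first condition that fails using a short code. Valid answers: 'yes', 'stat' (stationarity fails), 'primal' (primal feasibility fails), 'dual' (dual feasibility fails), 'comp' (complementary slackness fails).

Gradient of f: grad f(x) = Q x + c = (9, -6)
Constraint values g_i(x) = a_i^T x - b_i:
  g_1((-3, -1)) = 0
  g_2((-3, -1)) = -3
Stationarity residual: grad f(x) + sum_i lambda_i a_i = (0, 0)
  -> stationarity OK
Primal feasibility (all g_i <= 0): OK
Dual feasibility (all lambda_i >= 0): OK
Complementary slackness (lambda_i * g_i(x) = 0 for all i): OK

Verdict: yes, KKT holds.

yes


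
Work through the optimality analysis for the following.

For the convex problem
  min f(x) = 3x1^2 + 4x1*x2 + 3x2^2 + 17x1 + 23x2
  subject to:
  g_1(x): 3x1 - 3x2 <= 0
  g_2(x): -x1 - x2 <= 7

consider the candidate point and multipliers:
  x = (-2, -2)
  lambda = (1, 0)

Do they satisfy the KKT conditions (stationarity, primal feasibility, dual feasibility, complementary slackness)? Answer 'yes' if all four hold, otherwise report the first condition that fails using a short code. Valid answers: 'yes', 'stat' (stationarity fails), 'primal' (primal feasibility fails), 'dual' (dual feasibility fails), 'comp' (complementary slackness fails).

Gradient of f: grad f(x) = Q x + c = (-3, 3)
Constraint values g_i(x) = a_i^T x - b_i:
  g_1((-2, -2)) = 0
  g_2((-2, -2)) = -3
Stationarity residual: grad f(x) + sum_i lambda_i a_i = (0, 0)
  -> stationarity OK
Primal feasibility (all g_i <= 0): OK
Dual feasibility (all lambda_i >= 0): OK
Complementary slackness (lambda_i * g_i(x) = 0 for all i): OK

Verdict: yes, KKT holds.

yes


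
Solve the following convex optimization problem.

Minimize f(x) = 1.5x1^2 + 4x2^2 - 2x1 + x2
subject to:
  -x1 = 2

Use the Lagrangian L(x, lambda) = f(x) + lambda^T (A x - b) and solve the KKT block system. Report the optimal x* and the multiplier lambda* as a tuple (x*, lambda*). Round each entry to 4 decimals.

Form the Lagrangian:
  L(x, lambda) = (1/2) x^T Q x + c^T x + lambda^T (A x - b)
Stationarity (grad_x L = 0): Q x + c + A^T lambda = 0.
Primal feasibility: A x = b.

This gives the KKT block system:
  [ Q   A^T ] [ x     ]   [-c ]
  [ A    0  ] [ lambda ] = [ b ]

Solving the linear system:
  x*      = (-2, -0.125)
  lambda* = (-8)
  f(x*)   = 9.9375

x* = (-2, -0.125), lambda* = (-8)


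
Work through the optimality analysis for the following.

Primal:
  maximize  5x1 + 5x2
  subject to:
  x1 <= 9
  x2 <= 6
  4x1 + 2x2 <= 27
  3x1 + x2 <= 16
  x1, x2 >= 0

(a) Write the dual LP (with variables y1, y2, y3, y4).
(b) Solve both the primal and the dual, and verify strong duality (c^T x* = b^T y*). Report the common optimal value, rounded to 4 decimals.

The standard primal-dual pair for 'max c^T x s.t. A x <= b, x >= 0' is:
  Dual:  min b^T y  s.t.  A^T y >= c,  y >= 0.

So the dual LP is:
  minimize  9y1 + 6y2 + 27y3 + 16y4
  subject to:
    y1 + 4y3 + 3y4 >= 5
    y2 + 2y3 + y4 >= 5
    y1, y2, y3, y4 >= 0

Solving the primal: x* = (3.3333, 6).
  primal value c^T x* = 46.6667.
Solving the dual: y* = (0, 3.3333, 0, 1.6667).
  dual value b^T y* = 46.6667.
Strong duality: c^T x* = b^T y*. Confirmed.

46.6667


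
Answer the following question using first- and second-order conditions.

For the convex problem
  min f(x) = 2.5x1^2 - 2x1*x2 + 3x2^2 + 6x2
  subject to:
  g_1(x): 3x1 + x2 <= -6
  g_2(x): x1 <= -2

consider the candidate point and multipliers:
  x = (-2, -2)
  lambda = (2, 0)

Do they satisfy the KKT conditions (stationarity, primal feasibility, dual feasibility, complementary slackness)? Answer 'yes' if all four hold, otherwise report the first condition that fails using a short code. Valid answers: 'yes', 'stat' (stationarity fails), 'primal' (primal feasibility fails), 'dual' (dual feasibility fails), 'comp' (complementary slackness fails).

Gradient of f: grad f(x) = Q x + c = (-6, -2)
Constraint values g_i(x) = a_i^T x - b_i:
  g_1((-2, -2)) = -2
  g_2((-2, -2)) = 0
Stationarity residual: grad f(x) + sum_i lambda_i a_i = (0, 0)
  -> stationarity OK
Primal feasibility (all g_i <= 0): OK
Dual feasibility (all lambda_i >= 0): OK
Complementary slackness (lambda_i * g_i(x) = 0 for all i): FAILS

Verdict: the first failing condition is complementary_slackness -> comp.

comp


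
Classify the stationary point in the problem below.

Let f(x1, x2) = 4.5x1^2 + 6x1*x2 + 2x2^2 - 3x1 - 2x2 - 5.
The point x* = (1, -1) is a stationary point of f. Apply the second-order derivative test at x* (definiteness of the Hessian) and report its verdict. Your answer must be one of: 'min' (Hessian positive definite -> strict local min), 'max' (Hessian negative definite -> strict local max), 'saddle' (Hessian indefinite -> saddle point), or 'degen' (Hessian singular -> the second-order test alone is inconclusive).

Compute the Hessian H = grad^2 f:
  H = [[9, 6], [6, 4]]
Verify stationarity: grad f(x*) = H x* + g = (0, 0).
Eigenvalues of H: 0, 13.
H has a zero eigenvalue (singular; positive semidefinite but not definite), so H is neither positive definite, negative definite, nor indefinite. The second-order test alone is inconclusive -> degen.
(Indeed, f is constant along the null direction of H through x*, so x* is not a strict local extremum.)

degen


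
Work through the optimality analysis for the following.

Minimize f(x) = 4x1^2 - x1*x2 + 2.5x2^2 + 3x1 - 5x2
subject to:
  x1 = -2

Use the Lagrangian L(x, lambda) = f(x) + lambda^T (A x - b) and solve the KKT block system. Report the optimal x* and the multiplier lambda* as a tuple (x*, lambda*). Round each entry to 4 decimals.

Form the Lagrangian:
  L(x, lambda) = (1/2) x^T Q x + c^T x + lambda^T (A x - b)
Stationarity (grad_x L = 0): Q x + c + A^T lambda = 0.
Primal feasibility: A x = b.

This gives the KKT block system:
  [ Q   A^T ] [ x     ]   [-c ]
  [ A    0  ] [ lambda ] = [ b ]

Solving the linear system:
  x*      = (-2, 0.6)
  lambda* = (13.6)
  f(x*)   = 9.1

x* = (-2, 0.6), lambda* = (13.6)


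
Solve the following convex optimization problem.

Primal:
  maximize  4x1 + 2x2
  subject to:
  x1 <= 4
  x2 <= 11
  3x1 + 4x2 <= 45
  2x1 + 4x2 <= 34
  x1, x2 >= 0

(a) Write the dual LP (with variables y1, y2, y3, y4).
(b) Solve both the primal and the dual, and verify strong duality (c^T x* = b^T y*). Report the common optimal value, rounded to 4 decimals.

The standard primal-dual pair for 'max c^T x s.t. A x <= b, x >= 0' is:
  Dual:  min b^T y  s.t.  A^T y >= c,  y >= 0.

So the dual LP is:
  minimize  4y1 + 11y2 + 45y3 + 34y4
  subject to:
    y1 + 3y3 + 2y4 >= 4
    y2 + 4y3 + 4y4 >= 2
    y1, y2, y3, y4 >= 0

Solving the primal: x* = (4, 6.5).
  primal value c^T x* = 29.
Solving the dual: y* = (3, 0, 0, 0.5).
  dual value b^T y* = 29.
Strong duality: c^T x* = b^T y*. Confirmed.

29


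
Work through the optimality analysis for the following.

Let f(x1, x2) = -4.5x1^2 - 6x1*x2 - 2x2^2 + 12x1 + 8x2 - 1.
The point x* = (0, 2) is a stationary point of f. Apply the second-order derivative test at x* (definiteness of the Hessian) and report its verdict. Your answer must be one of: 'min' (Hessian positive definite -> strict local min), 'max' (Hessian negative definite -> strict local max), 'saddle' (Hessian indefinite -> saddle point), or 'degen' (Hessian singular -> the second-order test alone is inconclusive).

Compute the Hessian H = grad^2 f:
  H = [[-9, -6], [-6, -4]]
Verify stationarity: grad f(x*) = H x* + g = (0, 0).
Eigenvalues of H: -13, 0.
H has a zero eigenvalue (singular; negative semidefinite but not definite), so H is neither positive definite, negative definite, nor indefinite. The second-order test alone is inconclusive -> degen.
(Indeed, f is constant along the null direction of H through x*, so x* is not a strict local extremum.)

degen


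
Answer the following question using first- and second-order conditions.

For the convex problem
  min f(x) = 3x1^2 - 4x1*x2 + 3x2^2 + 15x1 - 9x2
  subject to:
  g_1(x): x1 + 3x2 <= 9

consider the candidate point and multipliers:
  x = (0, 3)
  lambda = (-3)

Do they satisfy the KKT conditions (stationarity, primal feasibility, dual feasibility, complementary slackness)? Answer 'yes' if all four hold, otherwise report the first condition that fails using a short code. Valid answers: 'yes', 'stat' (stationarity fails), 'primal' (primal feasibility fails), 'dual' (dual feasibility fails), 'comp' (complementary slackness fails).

Gradient of f: grad f(x) = Q x + c = (3, 9)
Constraint values g_i(x) = a_i^T x - b_i:
  g_1((0, 3)) = 0
Stationarity residual: grad f(x) + sum_i lambda_i a_i = (0, 0)
  -> stationarity OK
Primal feasibility (all g_i <= 0): OK
Dual feasibility (all lambda_i >= 0): FAILS
Complementary slackness (lambda_i * g_i(x) = 0 for all i): OK

Verdict: the first failing condition is dual_feasibility -> dual.

dual


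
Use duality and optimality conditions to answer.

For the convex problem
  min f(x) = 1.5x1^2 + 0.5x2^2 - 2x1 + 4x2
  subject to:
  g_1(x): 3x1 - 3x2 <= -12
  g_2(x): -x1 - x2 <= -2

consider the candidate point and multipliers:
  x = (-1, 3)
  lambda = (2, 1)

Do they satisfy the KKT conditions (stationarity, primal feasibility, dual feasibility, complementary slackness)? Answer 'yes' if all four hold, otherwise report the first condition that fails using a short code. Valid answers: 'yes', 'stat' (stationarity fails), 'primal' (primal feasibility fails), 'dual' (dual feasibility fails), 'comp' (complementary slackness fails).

Gradient of f: grad f(x) = Q x + c = (-5, 7)
Constraint values g_i(x) = a_i^T x - b_i:
  g_1((-1, 3)) = 0
  g_2((-1, 3)) = 0
Stationarity residual: grad f(x) + sum_i lambda_i a_i = (0, 0)
  -> stationarity OK
Primal feasibility (all g_i <= 0): OK
Dual feasibility (all lambda_i >= 0): OK
Complementary slackness (lambda_i * g_i(x) = 0 for all i): OK

Verdict: yes, KKT holds.

yes


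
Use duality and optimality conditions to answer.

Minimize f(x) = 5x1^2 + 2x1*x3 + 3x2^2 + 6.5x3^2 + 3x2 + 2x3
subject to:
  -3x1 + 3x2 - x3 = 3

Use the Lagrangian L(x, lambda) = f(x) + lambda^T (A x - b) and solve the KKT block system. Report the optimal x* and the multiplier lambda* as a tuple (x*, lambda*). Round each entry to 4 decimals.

Form the Lagrangian:
  L(x, lambda) = (1/2) x^T Q x + c^T x + lambda^T (A x - b)
Stationarity (grad_x L = 0): Q x + c + A^T lambda = 0.
Primal feasibility: A x = b.

This gives the KKT block system:
  [ Q   A^T ] [ x     ]   [-c ]
  [ A    0  ] [ lambda ] = [ b ]

Solving the linear system:
  x*      = (-0.5082, 0.4194, -0.2171)
  lambda* = (-1.8388)
  f(x*)   = 3.1702

x* = (-0.5082, 0.4194, -0.2171), lambda* = (-1.8388)


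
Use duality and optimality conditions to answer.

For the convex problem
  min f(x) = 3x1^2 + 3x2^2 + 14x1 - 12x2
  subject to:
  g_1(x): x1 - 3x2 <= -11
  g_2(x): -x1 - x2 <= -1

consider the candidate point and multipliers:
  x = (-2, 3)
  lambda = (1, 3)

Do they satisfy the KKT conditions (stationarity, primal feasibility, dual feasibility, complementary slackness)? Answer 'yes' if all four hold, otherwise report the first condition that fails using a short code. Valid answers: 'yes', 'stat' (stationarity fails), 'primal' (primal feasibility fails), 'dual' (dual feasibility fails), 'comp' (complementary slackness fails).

Gradient of f: grad f(x) = Q x + c = (2, 6)
Constraint values g_i(x) = a_i^T x - b_i:
  g_1((-2, 3)) = 0
  g_2((-2, 3)) = 0
Stationarity residual: grad f(x) + sum_i lambda_i a_i = (0, 0)
  -> stationarity OK
Primal feasibility (all g_i <= 0): OK
Dual feasibility (all lambda_i >= 0): OK
Complementary slackness (lambda_i * g_i(x) = 0 for all i): OK

Verdict: yes, KKT holds.

yes


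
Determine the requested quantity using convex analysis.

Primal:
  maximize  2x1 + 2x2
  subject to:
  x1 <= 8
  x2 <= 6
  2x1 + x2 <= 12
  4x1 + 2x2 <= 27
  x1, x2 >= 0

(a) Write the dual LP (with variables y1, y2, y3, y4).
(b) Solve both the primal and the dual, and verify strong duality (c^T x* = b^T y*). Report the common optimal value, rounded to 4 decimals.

The standard primal-dual pair for 'max c^T x s.t. A x <= b, x >= 0' is:
  Dual:  min b^T y  s.t.  A^T y >= c,  y >= 0.

So the dual LP is:
  minimize  8y1 + 6y2 + 12y3 + 27y4
  subject to:
    y1 + 2y3 + 4y4 >= 2
    y2 + y3 + 2y4 >= 2
    y1, y2, y3, y4 >= 0

Solving the primal: x* = (3, 6).
  primal value c^T x* = 18.
Solving the dual: y* = (0, 1, 1, 0).
  dual value b^T y* = 18.
Strong duality: c^T x* = b^T y*. Confirmed.

18


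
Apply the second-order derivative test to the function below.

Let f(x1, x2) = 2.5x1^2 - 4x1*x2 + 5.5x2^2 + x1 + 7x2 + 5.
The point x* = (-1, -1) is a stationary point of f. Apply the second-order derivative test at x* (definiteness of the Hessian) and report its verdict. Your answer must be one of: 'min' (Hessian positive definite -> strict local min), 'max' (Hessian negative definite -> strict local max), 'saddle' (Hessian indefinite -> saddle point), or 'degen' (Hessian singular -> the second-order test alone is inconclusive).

Compute the Hessian H = grad^2 f:
  H = [[5, -4], [-4, 11]]
Verify stationarity: grad f(x*) = H x* + g = (0, 0).
Eigenvalues of H: 3, 13.
Both eigenvalues > 0, so H is positive definite -> x* is a strict local min.

min


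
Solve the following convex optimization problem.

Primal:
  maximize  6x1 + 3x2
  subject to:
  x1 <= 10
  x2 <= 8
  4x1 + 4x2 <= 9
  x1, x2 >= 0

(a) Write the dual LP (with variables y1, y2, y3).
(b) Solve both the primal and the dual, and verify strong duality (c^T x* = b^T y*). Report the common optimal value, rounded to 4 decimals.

The standard primal-dual pair for 'max c^T x s.t. A x <= b, x >= 0' is:
  Dual:  min b^T y  s.t.  A^T y >= c,  y >= 0.

So the dual LP is:
  minimize  10y1 + 8y2 + 9y3
  subject to:
    y1 + 4y3 >= 6
    y2 + 4y3 >= 3
    y1, y2, y3 >= 0

Solving the primal: x* = (2.25, 0).
  primal value c^T x* = 13.5.
Solving the dual: y* = (0, 0, 1.5).
  dual value b^T y* = 13.5.
Strong duality: c^T x* = b^T y*. Confirmed.

13.5


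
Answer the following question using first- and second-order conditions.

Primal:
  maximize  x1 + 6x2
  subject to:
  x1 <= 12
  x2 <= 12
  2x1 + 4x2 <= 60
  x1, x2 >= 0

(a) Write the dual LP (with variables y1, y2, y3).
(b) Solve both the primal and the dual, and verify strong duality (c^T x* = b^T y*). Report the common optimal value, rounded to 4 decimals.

The standard primal-dual pair for 'max c^T x s.t. A x <= b, x >= 0' is:
  Dual:  min b^T y  s.t.  A^T y >= c,  y >= 0.

So the dual LP is:
  minimize  12y1 + 12y2 + 60y3
  subject to:
    y1 + 2y3 >= 1
    y2 + 4y3 >= 6
    y1, y2, y3 >= 0

Solving the primal: x* = (6, 12).
  primal value c^T x* = 78.
Solving the dual: y* = (0, 4, 0.5).
  dual value b^T y* = 78.
Strong duality: c^T x* = b^T y*. Confirmed.

78


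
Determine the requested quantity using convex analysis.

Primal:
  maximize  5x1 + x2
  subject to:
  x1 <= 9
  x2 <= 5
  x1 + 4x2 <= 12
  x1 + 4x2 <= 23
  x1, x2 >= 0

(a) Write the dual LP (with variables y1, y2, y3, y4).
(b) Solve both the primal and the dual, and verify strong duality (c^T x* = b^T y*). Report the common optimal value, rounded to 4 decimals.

The standard primal-dual pair for 'max c^T x s.t. A x <= b, x >= 0' is:
  Dual:  min b^T y  s.t.  A^T y >= c,  y >= 0.

So the dual LP is:
  minimize  9y1 + 5y2 + 12y3 + 23y4
  subject to:
    y1 + y3 + y4 >= 5
    y2 + 4y3 + 4y4 >= 1
    y1, y2, y3, y4 >= 0

Solving the primal: x* = (9, 0.75).
  primal value c^T x* = 45.75.
Solving the dual: y* = (4.75, 0, 0.25, 0).
  dual value b^T y* = 45.75.
Strong duality: c^T x* = b^T y*. Confirmed.

45.75


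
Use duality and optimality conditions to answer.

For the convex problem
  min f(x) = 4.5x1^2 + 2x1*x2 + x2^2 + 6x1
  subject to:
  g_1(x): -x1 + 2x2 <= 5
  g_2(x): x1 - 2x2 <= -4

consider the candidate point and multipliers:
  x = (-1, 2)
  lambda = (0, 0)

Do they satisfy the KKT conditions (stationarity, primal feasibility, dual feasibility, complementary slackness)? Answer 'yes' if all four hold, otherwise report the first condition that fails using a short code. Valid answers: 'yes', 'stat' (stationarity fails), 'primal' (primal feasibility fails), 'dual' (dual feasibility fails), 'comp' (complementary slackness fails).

Gradient of f: grad f(x) = Q x + c = (1, 2)
Constraint values g_i(x) = a_i^T x - b_i:
  g_1((-1, 2)) = 0
  g_2((-1, 2)) = -1
Stationarity residual: grad f(x) + sum_i lambda_i a_i = (1, 2)
  -> stationarity FAILS
Primal feasibility (all g_i <= 0): OK
Dual feasibility (all lambda_i >= 0): OK
Complementary slackness (lambda_i * g_i(x) = 0 for all i): OK

Verdict: the first failing condition is stationarity -> stat.

stat
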